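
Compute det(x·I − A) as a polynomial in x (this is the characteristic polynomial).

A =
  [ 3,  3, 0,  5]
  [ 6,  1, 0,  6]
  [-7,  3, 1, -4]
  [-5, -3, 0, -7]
x^4 + 2*x^3 - 3*x^2 - 4*x + 4

Expanding det(x·I − A) (e.g. by cofactor expansion or by noting that A is similar to its Jordan form J, which has the same characteristic polynomial as A) gives
  χ_A(x) = x^4 + 2*x^3 - 3*x^2 - 4*x + 4
which factors as (x - 1)^2*(x + 2)^2. The eigenvalues (with algebraic multiplicities) are λ = -2 with multiplicity 2, λ = 1 with multiplicity 2.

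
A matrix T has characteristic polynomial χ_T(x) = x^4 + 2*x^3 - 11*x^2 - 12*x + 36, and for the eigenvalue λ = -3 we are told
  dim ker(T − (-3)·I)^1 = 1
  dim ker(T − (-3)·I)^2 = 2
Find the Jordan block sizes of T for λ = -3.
Block sizes for λ = -3: [2]

From the dimensions of kernels of powers, the number of Jordan blocks of size at least j is d_j − d_{j−1} where d_j = dim ker(N^j) (with d_0 = 0). Computing the differences gives [1, 1].
The number of blocks of size exactly k is (#blocks of size ≥ k) − (#blocks of size ≥ k + 1), so the partition is: 1 block(s) of size 2.
In nonincreasing order the block sizes are [2].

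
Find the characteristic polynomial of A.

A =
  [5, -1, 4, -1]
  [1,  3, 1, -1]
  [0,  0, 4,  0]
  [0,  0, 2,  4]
x^4 - 16*x^3 + 96*x^2 - 256*x + 256

Expanding det(x·I − A) (e.g. by cofactor expansion or by noting that A is similar to its Jordan form J, which has the same characteristic polynomial as A) gives
  χ_A(x) = x^4 - 16*x^3 + 96*x^2 - 256*x + 256
which factors as (x - 4)^4. The eigenvalues (with algebraic multiplicities) are λ = 4 with multiplicity 4.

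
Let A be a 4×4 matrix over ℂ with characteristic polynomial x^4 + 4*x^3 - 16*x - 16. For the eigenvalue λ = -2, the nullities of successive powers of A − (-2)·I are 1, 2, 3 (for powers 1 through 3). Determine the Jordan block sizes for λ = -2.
Block sizes for λ = -2: [3]

From the dimensions of kernels of powers, the number of Jordan blocks of size at least j is d_j − d_{j−1} where d_j = dim ker(N^j) (with d_0 = 0). Computing the differences gives [1, 1, 1].
The number of blocks of size exactly k is (#blocks of size ≥ k) − (#blocks of size ≥ k + 1), so the partition is: 1 block(s) of size 3.
In nonincreasing order the block sizes are [3].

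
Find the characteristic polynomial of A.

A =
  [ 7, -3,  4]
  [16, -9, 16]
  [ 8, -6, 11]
x^3 - 9*x^2 + 27*x - 27

Expanding det(x·I − A) (e.g. by cofactor expansion or by noting that A is similar to its Jordan form J, which has the same characteristic polynomial as A) gives
  χ_A(x) = x^3 - 9*x^2 + 27*x - 27
which factors as (x - 3)^3. The eigenvalues (with algebraic multiplicities) are λ = 3 with multiplicity 3.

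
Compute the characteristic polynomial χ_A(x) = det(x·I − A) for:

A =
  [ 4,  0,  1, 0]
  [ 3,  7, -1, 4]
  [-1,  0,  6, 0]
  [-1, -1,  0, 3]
x^4 - 20*x^3 + 150*x^2 - 500*x + 625

Expanding det(x·I − A) (e.g. by cofactor expansion or by noting that A is similar to its Jordan form J, which has the same characteristic polynomial as A) gives
  χ_A(x) = x^4 - 20*x^3 + 150*x^2 - 500*x + 625
which factors as (x - 5)^4. The eigenvalues (with algebraic multiplicities) are λ = 5 with multiplicity 4.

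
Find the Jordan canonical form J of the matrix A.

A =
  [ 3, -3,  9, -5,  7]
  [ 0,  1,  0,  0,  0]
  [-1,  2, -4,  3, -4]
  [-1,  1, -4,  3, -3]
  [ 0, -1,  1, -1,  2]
J_2(1) ⊕ J_2(1) ⊕ J_1(1)

The characteristic polynomial is
  det(x·I − A) = x^5 - 5*x^4 + 10*x^3 - 10*x^2 + 5*x - 1 = (x - 1)^5

Eigenvalues and multiplicities (the geometric multiplicity of λ is n − rank(A − λI), which equals the number of Jordan blocks for λ):
  λ = 1: algebraic multiplicity = 5, geometric multiplicity = 3

Determining the block sizes for each eigenvalue:
  λ = 1: with am = 5 and gm = 3, the partition is not yet determined (e.g. several partitions of 5 into 3 parts exist). Let N = A − (1)·I. Computing rank(N^1) = 2, rank(N^2) = 0; the number of blocks of size ≥ j is rank(N^{j−1}) − rank(N^j), giving [3, 2]. So we have 2 block(s) of size 2, 1 block(s) of size 1 → block sizes [2, 2, 1]

Assembling the blocks gives a Jordan form
J =
  [1, 1, 0, 0, 0]
  [0, 1, 0, 0, 0]
  [0, 0, 1, 1, 0]
  [0, 0, 0, 1, 0]
  [0, 0, 0, 0, 1]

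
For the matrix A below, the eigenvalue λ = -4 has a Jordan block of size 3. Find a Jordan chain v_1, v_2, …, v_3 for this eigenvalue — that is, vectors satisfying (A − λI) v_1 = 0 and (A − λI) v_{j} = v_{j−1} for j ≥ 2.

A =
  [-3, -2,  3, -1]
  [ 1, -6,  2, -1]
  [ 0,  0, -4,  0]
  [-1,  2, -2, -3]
A Jordan chain for λ = -4 of length 3:
v_1 = (1, 1, 0, -1)ᵀ
v_2 = (3, 2, 0, -2)ᵀ
v_3 = (0, 0, 1, 0)ᵀ

Let N = A − (-4)·I. We want v_3 with N^3 v_3 = 0 but N^2 v_3 ≠ 0; then v_{j-1} := N · v_j for j = 3, …, 2.

Pick v_3 = (0, 0, 1, 0)ᵀ.
Then v_2 = N · v_3 = (3, 2, 0, -2)ᵀ.
Then v_1 = N · v_2 = (1, 1, 0, -1)ᵀ.

Sanity check: (A − (-4)·I) v_1 = (0, 0, 0, 0)ᵀ = 0. ✓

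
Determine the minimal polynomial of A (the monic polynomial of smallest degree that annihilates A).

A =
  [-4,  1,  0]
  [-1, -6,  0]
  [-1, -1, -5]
x^2 + 10*x + 25

The characteristic polynomial is χ_A(x) = (x + 5)^3, so the eigenvalues are known. The minimal polynomial is
  m_A(x) = Π_λ (x − λ)^{k_λ}
where k_λ is the size of the *largest* Jordan block for λ (equivalently, the smallest k with (A − λI)^k v = 0 for every generalised eigenvector v of λ).

  λ = -5: largest Jordan block has size 2, contributing (x + 5)^2

So m_A(x) = (x + 5)^2 = x^2 + 10*x + 25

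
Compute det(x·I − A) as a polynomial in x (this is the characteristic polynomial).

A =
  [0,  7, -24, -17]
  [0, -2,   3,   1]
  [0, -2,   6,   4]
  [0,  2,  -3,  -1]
x^4 - 3*x^3

Expanding det(x·I − A) (e.g. by cofactor expansion or by noting that A is similar to its Jordan form J, which has the same characteristic polynomial as A) gives
  χ_A(x) = x^4 - 3*x^3
which factors as x^3*(x - 3). The eigenvalues (with algebraic multiplicities) are λ = 0 with multiplicity 3, λ = 3 with multiplicity 1.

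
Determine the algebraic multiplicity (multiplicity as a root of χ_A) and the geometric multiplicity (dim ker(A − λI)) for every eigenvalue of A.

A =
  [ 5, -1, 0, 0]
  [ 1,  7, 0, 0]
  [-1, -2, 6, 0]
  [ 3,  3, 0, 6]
λ = 6: alg = 4, geom = 2

Step 1 — factor the characteristic polynomial to read off the algebraic multiplicities:
  χ_A(x) = (x - 6)^4

Step 2 — compute geometric multiplicities via the rank-nullity identity g(λ) = n − rank(A − λI):
  rank(A − (6)·I) = 2, so dim ker(A − (6)·I) = n − 2 = 2

Summary:
  λ = 6: algebraic multiplicity = 4, geometric multiplicity = 2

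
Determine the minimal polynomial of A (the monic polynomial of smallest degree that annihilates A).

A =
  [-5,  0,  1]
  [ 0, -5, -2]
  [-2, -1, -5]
x^3 + 15*x^2 + 75*x + 125

The characteristic polynomial is χ_A(x) = (x + 5)^3, so the eigenvalues are known. The minimal polynomial is
  m_A(x) = Π_λ (x − λ)^{k_λ}
where k_λ is the size of the *largest* Jordan block for λ (equivalently, the smallest k with (A − λI)^k v = 0 for every generalised eigenvector v of λ).

  λ = -5: largest Jordan block has size 3, contributing (x + 5)^3

So m_A(x) = (x + 5)^3 = x^3 + 15*x^2 + 75*x + 125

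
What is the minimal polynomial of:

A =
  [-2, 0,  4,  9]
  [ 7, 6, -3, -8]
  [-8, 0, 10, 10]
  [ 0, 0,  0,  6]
x^4 - 20*x^3 + 144*x^2 - 432*x + 432

The characteristic polynomial is χ_A(x) = (x - 6)^3*(x - 2), so the eigenvalues are known. The minimal polynomial is
  m_A(x) = Π_λ (x − λ)^{k_λ}
where k_λ is the size of the *largest* Jordan block for λ (equivalently, the smallest k with (A − λI)^k v = 0 for every generalised eigenvector v of λ).

  λ = 2: largest Jordan block has size 1, contributing (x − 2)
  λ = 6: largest Jordan block has size 3, contributing (x − 6)^3

So m_A(x) = (x - 6)^3*(x - 2) = x^4 - 20*x^3 + 144*x^2 - 432*x + 432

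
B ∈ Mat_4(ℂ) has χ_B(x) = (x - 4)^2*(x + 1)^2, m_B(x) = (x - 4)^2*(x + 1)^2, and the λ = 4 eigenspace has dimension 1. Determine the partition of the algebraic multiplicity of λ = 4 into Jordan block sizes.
Block sizes for λ = 4: [2]

Step 1 — from the characteristic polynomial, algebraic multiplicity of λ = 4 is 2. From dim ker(B − (4)·I) = 1, there are exactly 1 Jordan blocks for λ = 4.
Step 2 — from the minimal polynomial, the factor (x − 4)^2 tells us the largest block for λ = 4 has size 2.
Step 3 — with total size 2, 1 blocks, and largest block 2, the block sizes (in nonincreasing order) are [2].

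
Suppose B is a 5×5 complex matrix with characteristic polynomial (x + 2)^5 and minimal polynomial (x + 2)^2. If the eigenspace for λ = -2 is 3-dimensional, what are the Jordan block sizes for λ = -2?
Block sizes for λ = -2: [2, 2, 1]

Step 1 — from the characteristic polynomial, algebraic multiplicity of λ = -2 is 5. From dim ker(B − (-2)·I) = 3, there are exactly 3 Jordan blocks for λ = -2.
Step 2 — from the minimal polynomial, the factor (x + 2)^2 tells us the largest block for λ = -2 has size 2.
Step 3 — with total size 5, 3 blocks, and largest block 2, the block sizes (in nonincreasing order) are [2, 2, 1].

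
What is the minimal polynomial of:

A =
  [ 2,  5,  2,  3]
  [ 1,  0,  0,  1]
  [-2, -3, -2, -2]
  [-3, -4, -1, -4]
x^3 + 3*x^2 + 3*x + 1

The characteristic polynomial is χ_A(x) = (x + 1)^4, so the eigenvalues are known. The minimal polynomial is
  m_A(x) = Π_λ (x − λ)^{k_λ}
where k_λ is the size of the *largest* Jordan block for λ (equivalently, the smallest k with (A − λI)^k v = 0 for every generalised eigenvector v of λ).

  λ = -1: largest Jordan block has size 3, contributing (x + 1)^3

So m_A(x) = (x + 1)^3 = x^3 + 3*x^2 + 3*x + 1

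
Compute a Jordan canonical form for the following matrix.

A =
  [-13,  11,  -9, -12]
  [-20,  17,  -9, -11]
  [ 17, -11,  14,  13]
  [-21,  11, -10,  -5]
J_1(-5) ⊕ J_3(6)

The characteristic polynomial is
  det(x·I − A) = x^4 - 13*x^3 + 18*x^2 + 324*x - 1080 = (x - 6)^3*(x + 5)

Eigenvalues and multiplicities (the geometric multiplicity of λ is n − rank(A − λI), which equals the number of Jordan blocks for λ):
  λ = -5: algebraic multiplicity = 1, geometric multiplicity = 1
  λ = 6: algebraic multiplicity = 3, geometric multiplicity = 1

Determining the block sizes for each eigenvalue:
  λ = -5: one block (gm = 1), so the single block has size am = 1 → block sizes [1]
  λ = 6: one block (gm = 1), so the single block has size am = 3 → block sizes [3]

Assembling the blocks gives a Jordan form
J =
  [-5, 0, 0, 0]
  [ 0, 6, 1, 0]
  [ 0, 0, 6, 1]
  [ 0, 0, 0, 6]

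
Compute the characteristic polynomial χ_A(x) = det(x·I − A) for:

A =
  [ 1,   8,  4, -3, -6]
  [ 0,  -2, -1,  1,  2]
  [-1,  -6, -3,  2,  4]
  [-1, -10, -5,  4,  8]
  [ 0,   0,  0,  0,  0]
x^5

Expanding det(x·I − A) (e.g. by cofactor expansion or by noting that A is similar to its Jordan form J, which has the same characteristic polynomial as A) gives
  χ_A(x) = x^5
which factors as x^5. The eigenvalues (with algebraic multiplicities) are λ = 0 with multiplicity 5.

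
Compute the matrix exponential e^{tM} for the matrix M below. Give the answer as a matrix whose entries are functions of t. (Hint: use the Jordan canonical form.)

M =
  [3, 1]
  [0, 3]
e^{tM} =
  [exp(3*t), t*exp(3*t)]
  [0, exp(3*t)]

Strategy: write M = P · J · P⁻¹ where J is a Jordan canonical form, so e^{tM} = P · e^{tJ} · P⁻¹, and e^{tJ} can be computed block-by-block.

M has Jordan form
J =
  [3, 1]
  [0, 3]
(up to reordering of blocks).

Per-block formulas:
  For a 2×2 Jordan block J_2(3): exp(t · J_2(3)) = e^(3t)·(I + t·N), where N is the 2×2 nilpotent shift.

After assembling e^{tJ} and conjugating by P, we get:

e^{tM} =
  [exp(3*t), t*exp(3*t)]
  [0, exp(3*t)]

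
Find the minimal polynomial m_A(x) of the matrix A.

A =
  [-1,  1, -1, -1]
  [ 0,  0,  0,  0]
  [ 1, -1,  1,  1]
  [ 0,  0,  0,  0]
x^2

The characteristic polynomial is χ_A(x) = x^4, so the eigenvalues are known. The minimal polynomial is
  m_A(x) = Π_λ (x − λ)^{k_λ}
where k_λ is the size of the *largest* Jordan block for λ (equivalently, the smallest k with (A − λI)^k v = 0 for every generalised eigenvector v of λ).

  λ = 0: largest Jordan block has size 2, contributing (x − 0)^2

So m_A(x) = x^2 = x^2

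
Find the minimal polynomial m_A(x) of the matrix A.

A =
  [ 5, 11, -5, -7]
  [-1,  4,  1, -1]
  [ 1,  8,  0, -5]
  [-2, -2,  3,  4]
x^4 - 13*x^3 + 63*x^2 - 135*x + 108

The characteristic polynomial is χ_A(x) = (x - 4)*(x - 3)^3, so the eigenvalues are known. The minimal polynomial is
  m_A(x) = Π_λ (x − λ)^{k_λ}
where k_λ is the size of the *largest* Jordan block for λ (equivalently, the smallest k with (A − λI)^k v = 0 for every generalised eigenvector v of λ).

  λ = 3: largest Jordan block has size 3, contributing (x − 3)^3
  λ = 4: largest Jordan block has size 1, contributing (x − 4)

So m_A(x) = (x - 4)*(x - 3)^3 = x^4 - 13*x^3 + 63*x^2 - 135*x + 108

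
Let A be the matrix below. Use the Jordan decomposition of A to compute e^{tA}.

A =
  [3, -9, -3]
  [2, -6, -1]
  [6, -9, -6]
e^{tA} =
  [6*t*exp(-3*t) + exp(-3*t), -9*t*exp(-3*t), -3*t*exp(-3*t)]
  [2*t*exp(-3*t), -3*t*exp(-3*t) + exp(-3*t), -t*exp(-3*t)]
  [6*t*exp(-3*t), -9*t*exp(-3*t), -3*t*exp(-3*t) + exp(-3*t)]

Strategy: write A = P · J · P⁻¹ where J is a Jordan canonical form, so e^{tA} = P · e^{tJ} · P⁻¹, and e^{tJ} can be computed block-by-block.

A has Jordan form
J =
  [-3,  1,  0]
  [ 0, -3,  0]
  [ 0,  0, -3]
(up to reordering of blocks).

Per-block formulas:
  For a 1×1 block at λ = -3: exp(t · [-3]) = [e^(-3t)].
  For a 2×2 Jordan block J_2(-3): exp(t · J_2(-3)) = e^(-3t)·(I + t·N), where N is the 2×2 nilpotent shift.

After assembling e^{tJ} and conjugating by P, we get:

e^{tA} =
  [6*t*exp(-3*t) + exp(-3*t), -9*t*exp(-3*t), -3*t*exp(-3*t)]
  [2*t*exp(-3*t), -3*t*exp(-3*t) + exp(-3*t), -t*exp(-3*t)]
  [6*t*exp(-3*t), -9*t*exp(-3*t), -3*t*exp(-3*t) + exp(-3*t)]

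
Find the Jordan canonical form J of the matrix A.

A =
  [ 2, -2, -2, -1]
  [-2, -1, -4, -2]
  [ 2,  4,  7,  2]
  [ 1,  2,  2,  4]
J_2(3) ⊕ J_1(3) ⊕ J_1(3)

The characteristic polynomial is
  det(x·I − A) = x^4 - 12*x^3 + 54*x^2 - 108*x + 81 = (x - 3)^4

Eigenvalues and multiplicities (the geometric multiplicity of λ is n − rank(A − λI), which equals the number of Jordan blocks for λ):
  λ = 3: algebraic multiplicity = 4, geometric multiplicity = 3

Determining the block sizes for each eigenvalue:
  λ = 3: 3 blocks summing to 4 forces exactly one block of size 2 and the rest size 1 → block sizes [2, 1, 1]

Assembling the blocks gives a Jordan form
J =
  [3, 1, 0, 0]
  [0, 3, 0, 0]
  [0, 0, 3, 0]
  [0, 0, 0, 3]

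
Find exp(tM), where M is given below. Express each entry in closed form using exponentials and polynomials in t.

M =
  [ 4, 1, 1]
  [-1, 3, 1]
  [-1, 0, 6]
e^{tM} =
  [2*t*exp(4*t) - 2*exp(5*t) + 3*exp(4*t), 2*t*exp(4*t) - exp(5*t) + exp(4*t), -2*t*exp(4*t) + 3*exp(5*t) - 3*exp(4*t)]
  [-t*exp(4*t), -t*exp(4*t) + exp(4*t), t*exp(4*t)]
  [t*exp(4*t) - 2*exp(5*t) + 2*exp(4*t), t*exp(4*t) - exp(5*t) + exp(4*t), -t*exp(4*t) + 3*exp(5*t) - 2*exp(4*t)]

Strategy: write M = P · J · P⁻¹ where J is a Jordan canonical form, so e^{tM} = P · e^{tJ} · P⁻¹, and e^{tJ} can be computed block-by-block.

M has Jordan form
J =
  [4, 1, 0]
  [0, 4, 0]
  [0, 0, 5]
(up to reordering of blocks).

Per-block formulas:
  For a 1×1 block at λ = 5: exp(t · [5]) = [e^(5t)].
  For a 2×2 Jordan block J_2(4): exp(t · J_2(4)) = e^(4t)·(I + t·N), where N is the 2×2 nilpotent shift.

After assembling e^{tJ} and conjugating by P, we get:

e^{tM} =
  [2*t*exp(4*t) - 2*exp(5*t) + 3*exp(4*t), 2*t*exp(4*t) - exp(5*t) + exp(4*t), -2*t*exp(4*t) + 3*exp(5*t) - 3*exp(4*t)]
  [-t*exp(4*t), -t*exp(4*t) + exp(4*t), t*exp(4*t)]
  [t*exp(4*t) - 2*exp(5*t) + 2*exp(4*t), t*exp(4*t) - exp(5*t) + exp(4*t), -t*exp(4*t) + 3*exp(5*t) - 2*exp(4*t)]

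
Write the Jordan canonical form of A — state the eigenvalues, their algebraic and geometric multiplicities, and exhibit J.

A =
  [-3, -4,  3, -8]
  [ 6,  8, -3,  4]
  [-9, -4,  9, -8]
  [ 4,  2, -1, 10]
J_3(6) ⊕ J_1(6)

The characteristic polynomial is
  det(x·I − A) = x^4 - 24*x^3 + 216*x^2 - 864*x + 1296 = (x - 6)^4

Eigenvalues and multiplicities (the geometric multiplicity of λ is n − rank(A − λI), which equals the number of Jordan blocks for λ):
  λ = 6: algebraic multiplicity = 4, geometric multiplicity = 2

Determining the block sizes for each eigenvalue:
  λ = 6: with am = 4 and gm = 2, the partition is not yet determined (e.g. several partitions of 4 into 2 parts exist). Let N = A − (6)·I. Computing rank(N^1) = 2, rank(N^2) = 1, rank(N^3) = 0; the number of blocks of size ≥ j is rank(N^{j−1}) − rank(N^j), giving [2, 1, 1]. So we have 1 block(s) of size 3, 1 block(s) of size 1 → block sizes [3, 1]

Assembling the blocks gives a Jordan form
J =
  [6, 1, 0, 0]
  [0, 6, 1, 0]
  [0, 0, 6, 0]
  [0, 0, 0, 6]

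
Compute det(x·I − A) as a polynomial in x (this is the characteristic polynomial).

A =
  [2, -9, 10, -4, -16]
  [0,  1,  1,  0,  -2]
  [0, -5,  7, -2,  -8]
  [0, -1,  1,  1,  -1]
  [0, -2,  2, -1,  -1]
x^5 - 10*x^4 + 40*x^3 - 80*x^2 + 80*x - 32

Expanding det(x·I − A) (e.g. by cofactor expansion or by noting that A is similar to its Jordan form J, which has the same characteristic polynomial as A) gives
  χ_A(x) = x^5 - 10*x^4 + 40*x^3 - 80*x^2 + 80*x - 32
which factors as (x - 2)^5. The eigenvalues (with algebraic multiplicities) are λ = 2 with multiplicity 5.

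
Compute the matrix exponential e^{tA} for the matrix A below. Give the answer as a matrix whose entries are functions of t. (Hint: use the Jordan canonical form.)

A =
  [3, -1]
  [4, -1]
e^{tA} =
  [2*t*exp(t) + exp(t), -t*exp(t)]
  [4*t*exp(t), -2*t*exp(t) + exp(t)]

Strategy: write A = P · J · P⁻¹ where J is a Jordan canonical form, so e^{tA} = P · e^{tJ} · P⁻¹, and e^{tJ} can be computed block-by-block.

A has Jordan form
J =
  [1, 1]
  [0, 1]
(up to reordering of blocks).

Per-block formulas:
  For a 2×2 Jordan block J_2(1): exp(t · J_2(1)) = e^(1t)·(I + t·N), where N is the 2×2 nilpotent shift.

After assembling e^{tJ} and conjugating by P, we get:

e^{tA} =
  [2*t*exp(t) + exp(t), -t*exp(t)]
  [4*t*exp(t), -2*t*exp(t) + exp(t)]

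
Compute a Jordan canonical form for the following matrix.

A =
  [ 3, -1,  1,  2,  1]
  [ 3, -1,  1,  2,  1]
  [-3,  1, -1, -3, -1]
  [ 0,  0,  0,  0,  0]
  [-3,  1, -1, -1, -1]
J_2(0) ⊕ J_2(0) ⊕ J_1(0)

The characteristic polynomial is
  det(x·I − A) = x^5

Eigenvalues and multiplicities (the geometric multiplicity of λ is n − rank(A − λI), which equals the number of Jordan blocks for λ):
  λ = 0: algebraic multiplicity = 5, geometric multiplicity = 3

Determining the block sizes for each eigenvalue:
  λ = 0: with am = 5 and gm = 3, the partition is not yet determined (e.g. several partitions of 5 into 3 parts exist). Let N = A − (0)·I. Computing rank(N^1) = 2, rank(N^2) = 0; the number of blocks of size ≥ j is rank(N^{j−1}) − rank(N^j), giving [3, 2]. So we have 2 block(s) of size 2, 1 block(s) of size 1 → block sizes [2, 2, 1]

Assembling the blocks gives a Jordan form
J =
  [0, 1, 0, 0, 0]
  [0, 0, 0, 0, 0]
  [0, 0, 0, 1, 0]
  [0, 0, 0, 0, 0]
  [0, 0, 0, 0, 0]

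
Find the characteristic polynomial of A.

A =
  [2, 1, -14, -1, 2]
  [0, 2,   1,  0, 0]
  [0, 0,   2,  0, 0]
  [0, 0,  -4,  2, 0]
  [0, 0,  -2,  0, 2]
x^5 - 10*x^4 + 40*x^3 - 80*x^2 + 80*x - 32

Expanding det(x·I − A) (e.g. by cofactor expansion or by noting that A is similar to its Jordan form J, which has the same characteristic polynomial as A) gives
  χ_A(x) = x^5 - 10*x^4 + 40*x^3 - 80*x^2 + 80*x - 32
which factors as (x - 2)^5. The eigenvalues (with algebraic multiplicities) are λ = 2 with multiplicity 5.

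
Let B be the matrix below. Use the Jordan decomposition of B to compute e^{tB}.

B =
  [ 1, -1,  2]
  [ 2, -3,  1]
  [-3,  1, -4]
e^{tB} =
  [t^2*exp(-2*t)/2 + 3*t*exp(-2*t) + exp(-2*t), -t*exp(-2*t), t^2*exp(-2*t)/2 + 2*t*exp(-2*t)]
  [t^2*exp(-2*t)/2 + 2*t*exp(-2*t), -t*exp(-2*t) + exp(-2*t), t^2*exp(-2*t)/2 + t*exp(-2*t)]
  [-t^2*exp(-2*t)/2 - 3*t*exp(-2*t), t*exp(-2*t), -t^2*exp(-2*t)/2 - 2*t*exp(-2*t) + exp(-2*t)]

Strategy: write B = P · J · P⁻¹ where J is a Jordan canonical form, so e^{tB} = P · e^{tJ} · P⁻¹, and e^{tJ} can be computed block-by-block.

B has Jordan form
J =
  [-2,  1,  0]
  [ 0, -2,  1]
  [ 0,  0, -2]
(up to reordering of blocks).

Per-block formulas:
  For a 3×3 Jordan block J_3(-2): exp(t · J_3(-2)) = e^(-2t)·(I + t·N + (t^2/2)·N^2), where N is the 3×3 nilpotent shift.

After assembling e^{tJ} and conjugating by P, we get:

e^{tB} =
  [t^2*exp(-2*t)/2 + 3*t*exp(-2*t) + exp(-2*t), -t*exp(-2*t), t^2*exp(-2*t)/2 + 2*t*exp(-2*t)]
  [t^2*exp(-2*t)/2 + 2*t*exp(-2*t), -t*exp(-2*t) + exp(-2*t), t^2*exp(-2*t)/2 + t*exp(-2*t)]
  [-t^2*exp(-2*t)/2 - 3*t*exp(-2*t), t*exp(-2*t), -t^2*exp(-2*t)/2 - 2*t*exp(-2*t) + exp(-2*t)]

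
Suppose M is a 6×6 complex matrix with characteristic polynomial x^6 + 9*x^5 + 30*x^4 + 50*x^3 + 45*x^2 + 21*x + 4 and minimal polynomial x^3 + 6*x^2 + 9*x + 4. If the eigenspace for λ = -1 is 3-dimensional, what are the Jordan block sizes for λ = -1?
Block sizes for λ = -1: [2, 2, 1]

Step 1 — from the characteristic polynomial, algebraic multiplicity of λ = -1 is 5. From dim ker(M − (-1)·I) = 3, there are exactly 3 Jordan blocks for λ = -1.
Step 2 — from the minimal polynomial, the factor (x + 1)^2 tells us the largest block for λ = -1 has size 2.
Step 3 — with total size 5, 3 blocks, and largest block 2, the block sizes (in nonincreasing order) are [2, 2, 1].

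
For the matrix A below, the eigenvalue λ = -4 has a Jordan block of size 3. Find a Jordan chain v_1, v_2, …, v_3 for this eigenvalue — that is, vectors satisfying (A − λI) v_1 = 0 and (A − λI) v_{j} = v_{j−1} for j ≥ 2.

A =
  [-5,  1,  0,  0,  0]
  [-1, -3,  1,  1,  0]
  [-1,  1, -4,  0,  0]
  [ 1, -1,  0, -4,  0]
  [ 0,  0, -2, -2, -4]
A Jordan chain for λ = -4 of length 3:
v_1 = (1, 1, 1, -1, 0)ᵀ
v_2 = (0, 1, 0, 0, -2)ᵀ
v_3 = (0, 0, 1, 0, 0)ᵀ

Let N = A − (-4)·I. We want v_3 with N^3 v_3 = 0 but N^2 v_3 ≠ 0; then v_{j-1} := N · v_j for j = 3, …, 2.

Pick v_3 = (0, 0, 1, 0, 0)ᵀ.
Then v_2 = N · v_3 = (0, 1, 0, 0, -2)ᵀ.
Then v_1 = N · v_2 = (1, 1, 1, -1, 0)ᵀ.

Sanity check: (A − (-4)·I) v_1 = (0, 0, 0, 0, 0)ᵀ = 0. ✓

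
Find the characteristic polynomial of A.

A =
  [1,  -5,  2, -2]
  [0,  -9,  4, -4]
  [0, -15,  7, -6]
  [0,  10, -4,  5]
x^4 - 4*x^3 + 6*x^2 - 4*x + 1

Expanding det(x·I − A) (e.g. by cofactor expansion or by noting that A is similar to its Jordan form J, which has the same characteristic polynomial as A) gives
  χ_A(x) = x^4 - 4*x^3 + 6*x^2 - 4*x + 1
which factors as (x - 1)^4. The eigenvalues (with algebraic multiplicities) are λ = 1 with multiplicity 4.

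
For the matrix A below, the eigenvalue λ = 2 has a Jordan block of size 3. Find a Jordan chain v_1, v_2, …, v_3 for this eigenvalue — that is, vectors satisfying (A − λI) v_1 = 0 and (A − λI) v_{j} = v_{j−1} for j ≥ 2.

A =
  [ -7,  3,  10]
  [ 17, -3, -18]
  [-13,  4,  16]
A Jordan chain for λ = 2 of length 3:
v_1 = (2, -4, 3)ᵀ
v_2 = (-9, 17, -13)ᵀ
v_3 = (1, 0, 0)ᵀ

Let N = A − (2)·I. We want v_3 with N^3 v_3 = 0 but N^2 v_3 ≠ 0; then v_{j-1} := N · v_j for j = 3, …, 2.

Pick v_3 = (1, 0, 0)ᵀ.
Then v_2 = N · v_3 = (-9, 17, -13)ᵀ.
Then v_1 = N · v_2 = (2, -4, 3)ᵀ.

Sanity check: (A − (2)·I) v_1 = (0, 0, 0)ᵀ = 0. ✓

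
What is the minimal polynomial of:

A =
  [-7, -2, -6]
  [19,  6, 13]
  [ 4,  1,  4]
x^3 - 3*x^2 + 3*x - 1

The characteristic polynomial is χ_A(x) = (x - 1)^3, so the eigenvalues are known. The minimal polynomial is
  m_A(x) = Π_λ (x − λ)^{k_λ}
where k_λ is the size of the *largest* Jordan block for λ (equivalently, the smallest k with (A − λI)^k v = 0 for every generalised eigenvector v of λ).

  λ = 1: largest Jordan block has size 3, contributing (x − 1)^3

So m_A(x) = (x - 1)^3 = x^3 - 3*x^2 + 3*x - 1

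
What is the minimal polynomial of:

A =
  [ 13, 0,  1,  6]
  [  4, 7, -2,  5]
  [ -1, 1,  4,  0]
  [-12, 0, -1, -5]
x^4 - 19*x^3 + 126*x^2 - 324*x + 216

The characteristic polynomial is χ_A(x) = (x - 6)^3*(x - 1), so the eigenvalues are known. The minimal polynomial is
  m_A(x) = Π_λ (x − λ)^{k_λ}
where k_λ is the size of the *largest* Jordan block for λ (equivalently, the smallest k with (A − λI)^k v = 0 for every generalised eigenvector v of λ).

  λ = 1: largest Jordan block has size 1, contributing (x − 1)
  λ = 6: largest Jordan block has size 3, contributing (x − 6)^3

So m_A(x) = (x - 6)^3*(x - 1) = x^4 - 19*x^3 + 126*x^2 - 324*x + 216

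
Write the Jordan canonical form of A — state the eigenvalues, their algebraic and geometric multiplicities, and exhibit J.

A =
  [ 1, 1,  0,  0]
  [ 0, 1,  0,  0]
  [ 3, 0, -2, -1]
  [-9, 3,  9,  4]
J_2(1) ⊕ J_2(1)

The characteristic polynomial is
  det(x·I − A) = x^4 - 4*x^3 + 6*x^2 - 4*x + 1 = (x - 1)^4

Eigenvalues and multiplicities (the geometric multiplicity of λ is n − rank(A − λI), which equals the number of Jordan blocks for λ):
  λ = 1: algebraic multiplicity = 4, geometric multiplicity = 2

Determining the block sizes for each eigenvalue:
  λ = 1: with am = 4 and gm = 2, the partition is not yet determined (e.g. several partitions of 4 into 2 parts exist). Let N = A − (1)·I. Computing rank(N^1) = 2, rank(N^2) = 0; the number of blocks of size ≥ j is rank(N^{j−1}) − rank(N^j), giving [2, 2]. So we have 2 block(s) of size 2 → block sizes [2, 2]

Assembling the blocks gives a Jordan form
J =
  [1, 1, 0, 0]
  [0, 1, 0, 0]
  [0, 0, 1, 1]
  [0, 0, 0, 1]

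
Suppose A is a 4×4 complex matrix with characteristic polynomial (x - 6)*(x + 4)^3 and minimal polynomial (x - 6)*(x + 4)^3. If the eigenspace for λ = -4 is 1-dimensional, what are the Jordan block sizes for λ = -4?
Block sizes for λ = -4: [3]

Step 1 — from the characteristic polynomial, algebraic multiplicity of λ = -4 is 3. From dim ker(A − (-4)·I) = 1, there are exactly 1 Jordan blocks for λ = -4.
Step 2 — from the minimal polynomial, the factor (x + 4)^3 tells us the largest block for λ = -4 has size 3.
Step 3 — with total size 3, 1 blocks, and largest block 3, the block sizes (in nonincreasing order) are [3].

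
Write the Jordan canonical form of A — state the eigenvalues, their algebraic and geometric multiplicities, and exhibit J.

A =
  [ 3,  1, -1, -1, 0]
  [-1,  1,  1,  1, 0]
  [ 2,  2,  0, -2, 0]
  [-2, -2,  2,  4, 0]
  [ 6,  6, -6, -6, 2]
J_2(2) ⊕ J_1(2) ⊕ J_1(2) ⊕ J_1(2)

The characteristic polynomial is
  det(x·I − A) = x^5 - 10*x^4 + 40*x^3 - 80*x^2 + 80*x - 32 = (x - 2)^5

Eigenvalues and multiplicities (the geometric multiplicity of λ is n − rank(A − λI), which equals the number of Jordan blocks for λ):
  λ = 2: algebraic multiplicity = 5, geometric multiplicity = 4

Determining the block sizes for each eigenvalue:
  λ = 2: 4 blocks summing to 5 forces exactly one block of size 2 and the rest size 1 → block sizes [2, 1, 1, 1]

Assembling the blocks gives a Jordan form
J =
  [2, 1, 0, 0, 0]
  [0, 2, 0, 0, 0]
  [0, 0, 2, 0, 0]
  [0, 0, 0, 2, 0]
  [0, 0, 0, 0, 2]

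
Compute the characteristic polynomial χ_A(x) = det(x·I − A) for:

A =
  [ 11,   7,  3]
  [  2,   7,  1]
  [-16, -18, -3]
x^3 - 15*x^2 + 75*x - 125

Expanding det(x·I − A) (e.g. by cofactor expansion or by noting that A is similar to its Jordan form J, which has the same characteristic polynomial as A) gives
  χ_A(x) = x^3 - 15*x^2 + 75*x - 125
which factors as (x - 5)^3. The eigenvalues (with algebraic multiplicities) are λ = 5 with multiplicity 3.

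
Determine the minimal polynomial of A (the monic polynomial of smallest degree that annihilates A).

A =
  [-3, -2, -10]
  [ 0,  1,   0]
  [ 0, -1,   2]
x^3 - 7*x + 6

The characteristic polynomial is χ_A(x) = (x - 2)*(x - 1)*(x + 3), so the eigenvalues are known. The minimal polynomial is
  m_A(x) = Π_λ (x − λ)^{k_λ}
where k_λ is the size of the *largest* Jordan block for λ (equivalently, the smallest k with (A − λI)^k v = 0 for every generalised eigenvector v of λ).

  λ = -3: largest Jordan block has size 1, contributing (x + 3)
  λ = 1: largest Jordan block has size 1, contributing (x − 1)
  λ = 2: largest Jordan block has size 1, contributing (x − 2)

So m_A(x) = (x - 2)*(x - 1)*(x + 3) = x^3 - 7*x + 6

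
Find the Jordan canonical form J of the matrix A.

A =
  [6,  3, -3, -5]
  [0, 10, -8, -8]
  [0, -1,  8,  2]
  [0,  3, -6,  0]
J_2(6) ⊕ J_2(6)

The characteristic polynomial is
  det(x·I − A) = x^4 - 24*x^3 + 216*x^2 - 864*x + 1296 = (x - 6)^4

Eigenvalues and multiplicities (the geometric multiplicity of λ is n − rank(A − λI), which equals the number of Jordan blocks for λ):
  λ = 6: algebraic multiplicity = 4, geometric multiplicity = 2

Determining the block sizes for each eigenvalue:
  λ = 6: with am = 4 and gm = 2, the partition is not yet determined (e.g. several partitions of 4 into 2 parts exist). Let N = A − (6)·I. Computing rank(N^1) = 2, rank(N^2) = 0; the number of blocks of size ≥ j is rank(N^{j−1}) − rank(N^j), giving [2, 2]. So we have 2 block(s) of size 2 → block sizes [2, 2]

Assembling the blocks gives a Jordan form
J =
  [6, 1, 0, 0]
  [0, 6, 0, 0]
  [0, 0, 6, 1]
  [0, 0, 0, 6]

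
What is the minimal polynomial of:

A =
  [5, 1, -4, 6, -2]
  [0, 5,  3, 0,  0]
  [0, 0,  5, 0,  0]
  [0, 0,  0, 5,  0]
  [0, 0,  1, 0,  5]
x^3 - 15*x^2 + 75*x - 125

The characteristic polynomial is χ_A(x) = (x - 5)^5, so the eigenvalues are known. The minimal polynomial is
  m_A(x) = Π_λ (x − λ)^{k_λ}
where k_λ is the size of the *largest* Jordan block for λ (equivalently, the smallest k with (A − λI)^k v = 0 for every generalised eigenvector v of λ).

  λ = 5: largest Jordan block has size 3, contributing (x − 5)^3

So m_A(x) = (x - 5)^3 = x^3 - 15*x^2 + 75*x - 125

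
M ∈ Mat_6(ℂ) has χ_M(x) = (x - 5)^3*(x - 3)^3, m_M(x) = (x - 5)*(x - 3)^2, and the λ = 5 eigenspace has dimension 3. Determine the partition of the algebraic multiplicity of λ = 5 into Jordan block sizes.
Block sizes for λ = 5: [1, 1, 1]

Step 1 — from the characteristic polynomial, algebraic multiplicity of λ = 5 is 3. From dim ker(M − (5)·I) = 3, there are exactly 3 Jordan blocks for λ = 5.
Step 2 — from the minimal polynomial, the factor (x − 5) tells us the largest block for λ = 5 has size 1.
Step 3 — with total size 3, 3 blocks, and largest block 1, the block sizes (in nonincreasing order) are [1, 1, 1].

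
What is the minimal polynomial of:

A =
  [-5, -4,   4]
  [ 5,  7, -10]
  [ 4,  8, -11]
x^2 + 6*x + 9

The characteristic polynomial is χ_A(x) = (x + 3)^3, so the eigenvalues are known. The minimal polynomial is
  m_A(x) = Π_λ (x − λ)^{k_λ}
where k_λ is the size of the *largest* Jordan block for λ (equivalently, the smallest k with (A − λI)^k v = 0 for every generalised eigenvector v of λ).

  λ = -3: largest Jordan block has size 2, contributing (x + 3)^2

So m_A(x) = (x + 3)^2 = x^2 + 6*x + 9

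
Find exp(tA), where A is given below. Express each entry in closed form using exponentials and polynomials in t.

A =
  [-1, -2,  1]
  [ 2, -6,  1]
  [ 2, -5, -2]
e^{tA} =
  [t^2*exp(-3*t) + 2*t*exp(-3*t) + exp(-3*t), -3*t^2*exp(-3*t)/2 - 2*t*exp(-3*t), t^2*exp(-3*t)/2 + t*exp(-3*t)]
  [2*t*exp(-3*t), -3*t*exp(-3*t) + exp(-3*t), t*exp(-3*t)]
  [-2*t^2*exp(-3*t) + 2*t*exp(-3*t), 3*t^2*exp(-3*t) - 5*t*exp(-3*t), -t^2*exp(-3*t) + t*exp(-3*t) + exp(-3*t)]

Strategy: write A = P · J · P⁻¹ where J is a Jordan canonical form, so e^{tA} = P · e^{tJ} · P⁻¹, and e^{tJ} can be computed block-by-block.

A has Jordan form
J =
  [-3,  1,  0]
  [ 0, -3,  1]
  [ 0,  0, -3]
(up to reordering of blocks).

Per-block formulas:
  For a 3×3 Jordan block J_3(-3): exp(t · J_3(-3)) = e^(-3t)·(I + t·N + (t^2/2)·N^2), where N is the 3×3 nilpotent shift.

After assembling e^{tJ} and conjugating by P, we get:

e^{tA} =
  [t^2*exp(-3*t) + 2*t*exp(-3*t) + exp(-3*t), -3*t^2*exp(-3*t)/2 - 2*t*exp(-3*t), t^2*exp(-3*t)/2 + t*exp(-3*t)]
  [2*t*exp(-3*t), -3*t*exp(-3*t) + exp(-3*t), t*exp(-3*t)]
  [-2*t^2*exp(-3*t) + 2*t*exp(-3*t), 3*t^2*exp(-3*t) - 5*t*exp(-3*t), -t^2*exp(-3*t) + t*exp(-3*t) + exp(-3*t)]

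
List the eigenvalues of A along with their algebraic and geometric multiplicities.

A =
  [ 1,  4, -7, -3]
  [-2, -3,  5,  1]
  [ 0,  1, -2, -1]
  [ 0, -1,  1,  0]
λ = -1: alg = 4, geom = 2

Step 1 — factor the characteristic polynomial to read off the algebraic multiplicities:
  χ_A(x) = (x + 1)^4

Step 2 — compute geometric multiplicities via the rank-nullity identity g(λ) = n − rank(A − λI):
  rank(A − (-1)·I) = 2, so dim ker(A − (-1)·I) = n − 2 = 2

Summary:
  λ = -1: algebraic multiplicity = 4, geometric multiplicity = 2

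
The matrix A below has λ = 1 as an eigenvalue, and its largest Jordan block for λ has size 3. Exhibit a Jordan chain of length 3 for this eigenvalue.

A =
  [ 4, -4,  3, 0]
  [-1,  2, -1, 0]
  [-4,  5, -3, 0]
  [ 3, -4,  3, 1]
A Jordan chain for λ = 1 of length 3:
v_1 = (1, 0, -1, 1)ᵀ
v_2 = (3, -1, -4, 3)ᵀ
v_3 = (1, 0, 0, 0)ᵀ

Let N = A − (1)·I. We want v_3 with N^3 v_3 = 0 but N^2 v_3 ≠ 0; then v_{j-1} := N · v_j for j = 3, …, 2.

Pick v_3 = (1, 0, 0, 0)ᵀ.
Then v_2 = N · v_3 = (3, -1, -4, 3)ᵀ.
Then v_1 = N · v_2 = (1, 0, -1, 1)ᵀ.

Sanity check: (A − (1)·I) v_1 = (0, 0, 0, 0)ᵀ = 0. ✓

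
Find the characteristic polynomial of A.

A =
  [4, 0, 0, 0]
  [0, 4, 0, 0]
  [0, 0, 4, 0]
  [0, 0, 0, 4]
x^4 - 16*x^3 + 96*x^2 - 256*x + 256

Expanding det(x·I − A) (e.g. by cofactor expansion or by noting that A is similar to its Jordan form J, which has the same characteristic polynomial as A) gives
  χ_A(x) = x^4 - 16*x^3 + 96*x^2 - 256*x + 256
which factors as (x - 4)^4. The eigenvalues (with algebraic multiplicities) are λ = 4 with multiplicity 4.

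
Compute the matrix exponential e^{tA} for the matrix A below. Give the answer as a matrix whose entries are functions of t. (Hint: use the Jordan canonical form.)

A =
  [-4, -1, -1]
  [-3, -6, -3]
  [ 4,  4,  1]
e^{tA} =
  [-t*exp(-3*t) + exp(-3*t), -t*exp(-3*t), -t*exp(-3*t)]
  [-3*t*exp(-3*t), -3*t*exp(-3*t) + exp(-3*t), -3*t*exp(-3*t)]
  [4*t*exp(-3*t), 4*t*exp(-3*t), 4*t*exp(-3*t) + exp(-3*t)]

Strategy: write A = P · J · P⁻¹ where J is a Jordan canonical form, so e^{tA} = P · e^{tJ} · P⁻¹, and e^{tJ} can be computed block-by-block.

A has Jordan form
J =
  [-3,  1,  0]
  [ 0, -3,  0]
  [ 0,  0, -3]
(up to reordering of blocks).

Per-block formulas:
  For a 2×2 Jordan block J_2(-3): exp(t · J_2(-3)) = e^(-3t)·(I + t·N), where N is the 2×2 nilpotent shift.
  For a 1×1 block at λ = -3: exp(t · [-3]) = [e^(-3t)].

After assembling e^{tJ} and conjugating by P, we get:

e^{tA} =
  [-t*exp(-3*t) + exp(-3*t), -t*exp(-3*t), -t*exp(-3*t)]
  [-3*t*exp(-3*t), -3*t*exp(-3*t) + exp(-3*t), -3*t*exp(-3*t)]
  [4*t*exp(-3*t), 4*t*exp(-3*t), 4*t*exp(-3*t) + exp(-3*t)]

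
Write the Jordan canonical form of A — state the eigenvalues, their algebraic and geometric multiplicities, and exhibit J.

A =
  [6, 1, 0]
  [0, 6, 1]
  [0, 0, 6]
J_3(6)

The characteristic polynomial is
  det(x·I − A) = x^3 - 18*x^2 + 108*x - 216 = (x - 6)^3

Eigenvalues and multiplicities (the geometric multiplicity of λ is n − rank(A − λI), which equals the number of Jordan blocks for λ):
  λ = 6: algebraic multiplicity = 3, geometric multiplicity = 1

Determining the block sizes for each eigenvalue:
  λ = 6: one block (gm = 1), so the single block has size am = 3 → block sizes [3]

Assembling the blocks gives a Jordan form
J =
  [6, 1, 0]
  [0, 6, 1]
  [0, 0, 6]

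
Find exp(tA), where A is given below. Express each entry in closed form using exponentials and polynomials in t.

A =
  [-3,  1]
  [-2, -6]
e^{tA} =
  [2*exp(-4*t) - exp(-5*t), exp(-4*t) - exp(-5*t)]
  [-2*exp(-4*t) + 2*exp(-5*t), -exp(-4*t) + 2*exp(-5*t)]

Strategy: write A = P · J · P⁻¹ where J is a Jordan canonical form, so e^{tA} = P · e^{tJ} · P⁻¹, and e^{tJ} can be computed block-by-block.

A has Jordan form
J =
  [-5,  0]
  [ 0, -4]
(up to reordering of blocks).

Per-block formulas:
  For a 1×1 block at λ = -5: exp(t · [-5]) = [e^(-5t)].
  For a 1×1 block at λ = -4: exp(t · [-4]) = [e^(-4t)].

After assembling e^{tJ} and conjugating by P, we get:

e^{tA} =
  [2*exp(-4*t) - exp(-5*t), exp(-4*t) - exp(-5*t)]
  [-2*exp(-4*t) + 2*exp(-5*t), -exp(-4*t) + 2*exp(-5*t)]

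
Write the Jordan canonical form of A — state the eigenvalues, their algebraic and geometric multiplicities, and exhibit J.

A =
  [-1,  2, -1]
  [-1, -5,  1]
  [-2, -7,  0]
J_3(-2)

The characteristic polynomial is
  det(x·I − A) = x^3 + 6*x^2 + 12*x + 8 = (x + 2)^3

Eigenvalues and multiplicities (the geometric multiplicity of λ is n − rank(A − λI), which equals the number of Jordan blocks for λ):
  λ = -2: algebraic multiplicity = 3, geometric multiplicity = 1

Determining the block sizes for each eigenvalue:
  λ = -2: one block (gm = 1), so the single block has size am = 3 → block sizes [3]

Assembling the blocks gives a Jordan form
J =
  [-2,  1,  0]
  [ 0, -2,  1]
  [ 0,  0, -2]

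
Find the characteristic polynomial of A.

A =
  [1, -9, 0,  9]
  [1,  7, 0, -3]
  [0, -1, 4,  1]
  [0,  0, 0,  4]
x^4 - 16*x^3 + 96*x^2 - 256*x + 256

Expanding det(x·I − A) (e.g. by cofactor expansion or by noting that A is similar to its Jordan form J, which has the same characteristic polynomial as A) gives
  χ_A(x) = x^4 - 16*x^3 + 96*x^2 - 256*x + 256
which factors as (x - 4)^4. The eigenvalues (with algebraic multiplicities) are λ = 4 with multiplicity 4.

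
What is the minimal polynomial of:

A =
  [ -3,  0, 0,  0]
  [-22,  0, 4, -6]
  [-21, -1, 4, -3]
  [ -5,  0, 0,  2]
x^3 - x^2 - 8*x + 12

The characteristic polynomial is χ_A(x) = (x - 2)^3*(x + 3), so the eigenvalues are known. The minimal polynomial is
  m_A(x) = Π_λ (x − λ)^{k_λ}
where k_λ is the size of the *largest* Jordan block for λ (equivalently, the smallest k with (A − λI)^k v = 0 for every generalised eigenvector v of λ).

  λ = -3: largest Jordan block has size 1, contributing (x + 3)
  λ = 2: largest Jordan block has size 2, contributing (x − 2)^2

So m_A(x) = (x - 2)^2*(x + 3) = x^3 - x^2 - 8*x + 12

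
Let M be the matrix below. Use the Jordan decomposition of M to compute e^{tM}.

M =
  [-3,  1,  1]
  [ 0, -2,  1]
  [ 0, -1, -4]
e^{tM} =
  [exp(-3*t), t*exp(-3*t), t*exp(-3*t)]
  [0, t*exp(-3*t) + exp(-3*t), t*exp(-3*t)]
  [0, -t*exp(-3*t), -t*exp(-3*t) + exp(-3*t)]

Strategy: write M = P · J · P⁻¹ where J is a Jordan canonical form, so e^{tM} = P · e^{tJ} · P⁻¹, and e^{tJ} can be computed block-by-block.

M has Jordan form
J =
  [-3,  1,  0]
  [ 0, -3,  0]
  [ 0,  0, -3]
(up to reordering of blocks).

Per-block formulas:
  For a 2×2 Jordan block J_2(-3): exp(t · J_2(-3)) = e^(-3t)·(I + t·N), where N is the 2×2 nilpotent shift.
  For a 1×1 block at λ = -3: exp(t · [-3]) = [e^(-3t)].

After assembling e^{tJ} and conjugating by P, we get:

e^{tM} =
  [exp(-3*t), t*exp(-3*t), t*exp(-3*t)]
  [0, t*exp(-3*t) + exp(-3*t), t*exp(-3*t)]
  [0, -t*exp(-3*t), -t*exp(-3*t) + exp(-3*t)]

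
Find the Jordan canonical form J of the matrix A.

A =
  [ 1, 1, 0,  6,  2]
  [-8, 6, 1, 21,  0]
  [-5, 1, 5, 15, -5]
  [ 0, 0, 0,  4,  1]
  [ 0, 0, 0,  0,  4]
J_3(4) ⊕ J_2(4)

The characteristic polynomial is
  det(x·I − A) = x^5 - 20*x^4 + 160*x^3 - 640*x^2 + 1280*x - 1024 = (x - 4)^5

Eigenvalues and multiplicities (the geometric multiplicity of λ is n − rank(A − λI), which equals the number of Jordan blocks for λ):
  λ = 4: algebraic multiplicity = 5, geometric multiplicity = 2

Determining the block sizes for each eigenvalue:
  λ = 4: with am = 5 and gm = 2, the partition is not yet determined (e.g. several partitions of 5 into 2 parts exist). Let N = A − (4)·I. Computing rank(N^1) = 3, rank(N^2) = 1, rank(N^3) = 0; the number of blocks of size ≥ j is rank(N^{j−1}) − rank(N^j), giving [2, 2, 1]. So we have 1 block(s) of size 3, 1 block(s) of size 2 → block sizes [3, 2]

Assembling the blocks gives a Jordan form
J =
  [4, 1, 0, 0, 0]
  [0, 4, 1, 0, 0]
  [0, 0, 4, 0, 0]
  [0, 0, 0, 4, 1]
  [0, 0, 0, 0, 4]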